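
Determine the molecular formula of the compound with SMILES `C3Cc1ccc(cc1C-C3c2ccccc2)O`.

Heavy atoms from the SMILES: 16 C, 1 O.
Implicit hydrogens by atom environment:
  8 × C (aromatic): 1 H each → 8
  4 × C (aromatic): no H
  3 × C: 2 H each → 6
  1 × C: 1 H
  1 × O: 1 H
  Total hydrogens = 16.
Molecular formula: C16H16O

C16H16O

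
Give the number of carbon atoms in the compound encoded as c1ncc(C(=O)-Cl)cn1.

5

The symbol for carbon appears 5 times in the SMILES. Lowercase c denotes aromatic carbon and counts toward C.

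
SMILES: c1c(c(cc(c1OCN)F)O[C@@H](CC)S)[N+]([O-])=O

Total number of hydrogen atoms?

Hydrogens are implicit in SMILES; fill each atom to its normal valence:
  4 × C (aromatic): no H
  3 × O: no H
  2 × C: 2 H each → 4
  2 × C (aromatic): 1 H each → 2
  1 × C: 3 H
  1 × C: 1 H
  1 × F: no H
  1 × N: 2 H
  1 × N (charge +1): no H
  1 × O (charge -1): no H
  1 × S: 1 H
  Total hydrogens = 13.

13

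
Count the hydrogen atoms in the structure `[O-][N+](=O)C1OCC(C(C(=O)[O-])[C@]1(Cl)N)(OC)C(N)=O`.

11

Hydrogens are implicit in SMILES; fill each atom to its normal valence:
  5 × O: no H
  4 × C: no H
  2 × C: 1 H each → 2
  2 × N: 2 H each → 4
  2 × O (charge -1): no H
  1 × C: 3 H
  1 × C: 2 H
  1 × Cl: no H
  1 × N (charge +1): no H
  Total hydrogens = 11.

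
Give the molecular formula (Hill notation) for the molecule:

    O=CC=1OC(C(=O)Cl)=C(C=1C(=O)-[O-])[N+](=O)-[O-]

Heavy atoms from the SMILES: 7 C, 1 Cl, 1 N, 7 O.
Implicit hydrogens by atom environment:
  4 × C (aromatic): no H
  4 × O: no H
  2 × C: no H
  2 × O (charge -1): no H
  1 × C: 1 H
  1 × Cl: no H
  1 × N (charge +1): no H
  1 × O (aromatic): no H
  Total hydrogens = 1.
Net charge -1.
Molecular formula: C7HClNO7-

C7HClNO7-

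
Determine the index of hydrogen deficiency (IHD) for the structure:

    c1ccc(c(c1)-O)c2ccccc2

8

Molecular formula from the SMILES: C12H10O.
DoU = (2C + 2 + N − H − X)/2 = (2·12 + 2 + 0 − 10 − 0)/2 = 16/2 = 8.
(Structurally: 2 ring(s) + 6 π bond(s) = 8.)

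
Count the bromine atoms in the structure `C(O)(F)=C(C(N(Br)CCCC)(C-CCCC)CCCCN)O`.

The symbol for bromine appears 1 time in the SMILES.

1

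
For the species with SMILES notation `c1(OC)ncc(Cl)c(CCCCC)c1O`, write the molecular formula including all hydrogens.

C11H16ClNO2

Heavy atoms from the SMILES: 11 C, 1 Cl, 1 N, 2 O.
Implicit hydrogens by atom environment:
  4 × C: 2 H each → 8
  4 × C (aromatic): no H
  2 × C: 3 H each → 6
  1 × C (aromatic): 1 H
  1 × Cl: no H
  1 × N (aromatic): no H
  1 × O: 1 H
  1 × O: no H
  Total hydrogens = 16.
Molecular formula: C11H16ClNO2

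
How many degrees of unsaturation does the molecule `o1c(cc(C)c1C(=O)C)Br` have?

4

Molecular formula from the SMILES: C7H7BrO2.
DoU = (2C + 2 + N − H − X)/2 = (2·7 + 2 + 0 − 7 − 1)/2 = 8/2 = 4.
(Structurally: 1 ring(s) + 3 π bond(s) = 4.)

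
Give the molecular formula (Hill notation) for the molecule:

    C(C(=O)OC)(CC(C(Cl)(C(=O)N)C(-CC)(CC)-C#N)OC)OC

Heavy atoms from the SMILES: 15 C, 1 Cl, 2 N, 5 O.
Implicit hydrogens by atom environment:
  5 × C: 3 H each → 15
  5 × C: no H
  5 × O: no H
  3 × C: 2 H each → 6
  2 × C: 1 H each → 2
  1 × Cl: no H
  1 × N: 2 H
  1 × N: no H
  Total hydrogens = 25.
Molecular formula: C15H25ClN2O5

C15H25ClN2O5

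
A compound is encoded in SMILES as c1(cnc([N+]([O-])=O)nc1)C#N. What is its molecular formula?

C5H2N4O2

Heavy atoms from the SMILES: 5 C, 4 N, 2 O.
Implicit hydrogens by atom environment:
  2 × C (aromatic): 1 H each → 2
  2 × C (aromatic): no H
  2 × N (aromatic): no H
  1 × C: no H
  1 × N: no H
  1 × N (charge +1): no H
  1 × O: no H
  1 × O (charge -1): no H
  Total hydrogens = 2.
Molecular formula: C5H2N4O2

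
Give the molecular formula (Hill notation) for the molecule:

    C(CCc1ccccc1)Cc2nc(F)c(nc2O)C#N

C15H14FN3O

Heavy atoms from the SMILES: 15 C, 1 F, 3 N, 1 O.
Implicit hydrogens by atom environment:
  5 × C (aromatic): 1 H each → 5
  5 × C (aromatic): no H
  4 × C: 2 H each → 8
  2 × N (aromatic): no H
  1 × C: no H
  1 × F: no H
  1 × N: no H
  1 × O: 1 H
  Total hydrogens = 14.
Molecular formula: C15H14FN3O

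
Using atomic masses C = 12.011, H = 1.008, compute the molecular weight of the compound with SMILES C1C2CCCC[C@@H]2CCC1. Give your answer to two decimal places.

Molecular formula: C10H18.
M = 10×12.011 + 18×1.008 = 138.25 g/mol.

138.25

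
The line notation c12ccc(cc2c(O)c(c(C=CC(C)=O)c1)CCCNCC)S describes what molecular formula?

Heavy atoms from the SMILES: 19 C, 1 N, 2 O, 1 S.
Implicit hydrogens by atom environment:
  6 × C (aromatic): no H
  4 × C: 2 H each → 8
  4 × C (aromatic): 1 H each → 4
  2 × C: 3 H each → 6
  2 × C: 1 H each → 2
  1 × C: no H
  1 × N: 1 H
  1 × O: 1 H
  1 × O: no H
  1 × S: 1 H
  Total hydrogens = 23.
Molecular formula: C19H23NO2S

C19H23NO2S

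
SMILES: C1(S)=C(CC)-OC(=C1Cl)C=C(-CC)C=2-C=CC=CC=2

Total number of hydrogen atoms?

Hydrogens are implicit in SMILES; fill each atom to its normal valence:
  5 × C (aromatic): 1 H each → 5
  5 × C (aromatic): no H
  2 × C: 3 H each → 6
  2 × C: 2 H each → 4
  1 × C: 1 H
  1 × C: no H
  1 × Cl: no H
  1 × O (aromatic): no H
  1 × S: 1 H
  Total hydrogens = 17.

17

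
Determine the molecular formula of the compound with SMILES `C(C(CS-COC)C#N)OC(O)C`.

C8H15NO3S

Heavy atoms from the SMILES: 8 C, 1 N, 3 O, 1 S.
Implicit hydrogens by atom environment:
  3 × C: 2 H each → 6
  2 × C: 3 H each → 6
  2 × C: 1 H each → 2
  2 × O: no H
  1 × C: no H
  1 × N: no H
  1 × O: 1 H
  1 × S: no H
  Total hydrogens = 15.
Molecular formula: C8H15NO3S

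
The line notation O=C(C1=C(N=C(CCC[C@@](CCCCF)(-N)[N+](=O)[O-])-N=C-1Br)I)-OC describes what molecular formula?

C14H19BrFIN4O4

Heavy atoms from the SMILES: 1 Br, 14 C, 1 F, 1 I, 4 N, 4 O.
Implicit hydrogens by atom environment:
  7 × C: 2 H each → 14
  4 × C (aromatic): no H
  3 × O: no H
  2 × C: no H
  2 × N (aromatic): no H
  1 × Br: no H
  1 × C: 3 H
  1 × F: no H
  1 × I: no H
  1 × N: 2 H
  1 × N (charge +1): no H
  1 × O (charge -1): no H
  Total hydrogens = 19.
Molecular formula: C14H19BrFIN4O4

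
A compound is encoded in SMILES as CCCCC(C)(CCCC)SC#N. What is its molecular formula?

Heavy atoms from the SMILES: 11 C, 1 N, 1 S.
Implicit hydrogens by atom environment:
  6 × C: 2 H each → 12
  3 × C: 3 H each → 9
  2 × C: no H
  1 × N: no H
  1 × S: no H
  Total hydrogens = 21.
Molecular formula: C11H21NS

C11H21NS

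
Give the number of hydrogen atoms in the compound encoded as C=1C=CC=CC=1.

Hydrogens are implicit in SMILES; fill each atom to its normal valence:
  6 × C (aromatic): 1 H each → 6
  Total hydrogens = 6.

6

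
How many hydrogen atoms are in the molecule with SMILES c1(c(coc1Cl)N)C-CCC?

12

Hydrogens are implicit in SMILES; fill each atom to its normal valence:
  3 × C: 2 H each → 6
  3 × C (aromatic): no H
  1 × C: 3 H
  1 × C (aromatic): 1 H
  1 × Cl: no H
  1 × N: 2 H
  1 × O (aromatic): no H
  Total hydrogens = 12.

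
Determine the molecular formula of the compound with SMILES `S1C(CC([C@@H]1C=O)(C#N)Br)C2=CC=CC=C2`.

Heavy atoms from the SMILES: 1 Br, 12 C, 1 N, 1 O, 1 S.
Implicit hydrogens by atom environment:
  5 × C (aromatic): 1 H each → 5
  3 × C: 1 H each → 3
  2 × C: no H
  1 × Br: no H
  1 × C: 2 H
  1 × C (aromatic): no H
  1 × N: no H
  1 × O: no H
  1 × S: no H
  Total hydrogens = 10.
Molecular formula: C12H10BrNOS

C12H10BrNOS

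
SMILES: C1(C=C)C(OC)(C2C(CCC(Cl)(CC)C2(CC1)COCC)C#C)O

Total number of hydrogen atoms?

Hydrogens are implicit in SMILES; fill each atom to its normal valence:
  8 × C: 2 H each → 16
  5 × C: 1 H each → 5
  4 × C: no H
  3 × C: 3 H each → 9
  2 × O: no H
  1 × Cl: no H
  1 × O: 1 H
  Total hydrogens = 31.

31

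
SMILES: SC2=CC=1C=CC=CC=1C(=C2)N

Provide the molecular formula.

Heavy atoms from the SMILES: 10 C, 1 N, 1 S.
Implicit hydrogens by atom environment:
  6 × C (aromatic): 1 H each → 6
  4 × C (aromatic): no H
  1 × N: 2 H
  1 × S: 1 H
  Total hydrogens = 9.
Molecular formula: C10H9NS

C10H9NS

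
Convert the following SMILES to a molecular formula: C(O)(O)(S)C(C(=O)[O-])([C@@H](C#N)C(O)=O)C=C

Heavy atoms from the SMILES: 8 C, 1 N, 6 O, 1 S.
Implicit hydrogens by atom environment:
  5 × C: no H
  3 × O: 1 H each → 3
  2 × C: 1 H each → 2
  2 × O: no H
  1 × C: 2 H
  1 × N: no H
  1 × O (charge -1): no H
  1 × S: 1 H
  Total hydrogens = 8.
Net charge -1.
Molecular formula: C8H8NO6S-

C8H8NO6S-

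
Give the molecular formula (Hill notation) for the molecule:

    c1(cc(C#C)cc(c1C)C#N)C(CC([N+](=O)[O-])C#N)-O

C14H11N3O3

Heavy atoms from the SMILES: 14 C, 3 N, 3 O.
Implicit hydrogens by atom environment:
  4 × C (aromatic): no H
  3 × C: 1 H each → 3
  3 × C: no H
  2 × C (aromatic): 1 H each → 2
  2 × N: no H
  1 × C: 3 H
  1 × C: 2 H
  1 × N (charge +1): no H
  1 × O: 1 H
  1 × O: no H
  1 × O (charge -1): no H
  Total hydrogens = 11.
Molecular formula: C14H11N3O3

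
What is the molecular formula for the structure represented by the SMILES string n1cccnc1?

Heavy atoms from the SMILES: 4 C, 2 N.
Implicit hydrogens by atom environment:
  4 × C (aromatic): 1 H each → 4
  2 × N (aromatic): no H
  Total hydrogens = 4.
Molecular formula: C4H4N2

C4H4N2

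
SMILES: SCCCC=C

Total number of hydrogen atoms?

10

Hydrogens are implicit in SMILES; fill each atom to its normal valence:
  4 × C: 2 H each → 8
  1 × C: 1 H
  1 × S: 1 H
  Total hydrogens = 10.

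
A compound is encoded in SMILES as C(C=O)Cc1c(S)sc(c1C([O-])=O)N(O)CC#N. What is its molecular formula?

Heavy atoms from the SMILES: 10 C, 2 N, 4 O, 2 S.
Implicit hydrogens by atom environment:
  4 × C (aromatic): no H
  3 × C: 2 H each → 6
  2 × C: no H
  2 × N: no H
  2 × O: no H
  1 × C: 1 H
  1 × O: 1 H
  1 × O (charge -1): no H
  1 × S: 1 H
  1 × S (aromatic): no H
  Total hydrogens = 9.
Net charge -1.
Molecular formula: C10H9N2O4S2-

C10H9N2O4S2-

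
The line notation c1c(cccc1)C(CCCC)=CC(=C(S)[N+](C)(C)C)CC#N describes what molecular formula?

Heavy atoms from the SMILES: 19 C, 2 N, 1 S.
Implicit hydrogens by atom environment:
  5 × C (aromatic): 1 H each → 5
  4 × C: 3 H each → 12
  4 × C: 2 H each → 8
  4 × C: no H
  1 × C: 1 H
  1 × C (aromatic): no H
  1 × N: no H
  1 × N (charge +1): no H
  1 × S: 1 H
  Total hydrogens = 27.
Net charge +1.
Molecular formula: C19H27N2S+

C19H27N2S+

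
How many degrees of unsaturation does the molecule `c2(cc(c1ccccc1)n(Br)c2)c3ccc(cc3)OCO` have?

11

Molecular formula from the SMILES: C17H14BrNO2.
DoU = (2C + 2 + N − H − X)/2 = (2·17 + 2 + 1 − 14 − 1)/2 = 22/2 = 11.
(Structurally: 3 ring(s) + 8 π bond(s) = 11.)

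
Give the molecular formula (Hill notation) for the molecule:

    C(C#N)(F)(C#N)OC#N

C4FN3O

Heavy atoms from the SMILES: 4 C, 1 F, 3 N, 1 O.
Implicit hydrogens by atom environment:
  4 × C: no H
  3 × N: no H
  1 × F: no H
  1 × O: no H
  Total hydrogens = 0.
Molecular formula: C4FN3O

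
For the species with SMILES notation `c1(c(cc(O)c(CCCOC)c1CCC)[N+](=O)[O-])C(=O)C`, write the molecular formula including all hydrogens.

C15H21NO5

Heavy atoms from the SMILES: 15 C, 1 N, 5 O.
Implicit hydrogens by atom environment:
  5 × C: 2 H each → 10
  5 × C (aromatic): no H
  3 × C: 3 H each → 9
  3 × O: no H
  1 × C (aromatic): 1 H
  1 × C: no H
  1 × N (charge +1): no H
  1 × O: 1 H
  1 × O (charge -1): no H
  Total hydrogens = 21.
Molecular formula: C15H21NO5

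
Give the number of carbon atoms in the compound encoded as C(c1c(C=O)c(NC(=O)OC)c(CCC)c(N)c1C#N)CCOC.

17

The symbol for carbon appears 17 times in the SMILES. Lowercase c denotes aromatic carbon and counts toward C.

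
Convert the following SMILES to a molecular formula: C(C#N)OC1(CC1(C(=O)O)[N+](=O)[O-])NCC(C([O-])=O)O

C9H10N3O8-

Heavy atoms from the SMILES: 9 C, 3 N, 8 O.
Implicit hydrogens by atom environment:
  5 × C: no H
  4 × O: no H
  3 × C: 2 H each → 6
  2 × O: 1 H each → 2
  2 × O (charge -1): no H
  1 × C: 1 H
  1 × N: 1 H
  1 × N (charge +1): no H
  1 × N: no H
  Total hydrogens = 10.
Net charge -1.
Molecular formula: C9H10N3O8-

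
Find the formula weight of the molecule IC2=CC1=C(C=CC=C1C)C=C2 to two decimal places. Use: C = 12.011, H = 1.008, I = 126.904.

Molecular formula: C11H9I.
M = 11×12.011 + 9×1.008 + 1×126.904 = 268.10 g/mol.

268.10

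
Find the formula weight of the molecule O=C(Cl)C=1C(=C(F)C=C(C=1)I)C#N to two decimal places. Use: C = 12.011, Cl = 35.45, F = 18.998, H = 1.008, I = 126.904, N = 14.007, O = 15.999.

309.46

Molecular formula: C8H2ClFINO.
M = 8×12.011 + 1×35.45 + 1×18.998 + 2×1.008 + 1×126.904 + 1×14.007 + 1×15.999 = 309.46 g/mol.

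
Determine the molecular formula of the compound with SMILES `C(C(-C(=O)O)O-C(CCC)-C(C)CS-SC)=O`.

Heavy atoms from the SMILES: 11 C, 4 O, 2 S.
Implicit hydrogens by atom environment:
  4 × C: 1 H each → 4
  3 × C: 3 H each → 9
  3 × C: 2 H each → 6
  3 × O: no H
  2 × S: no H
  1 × C: no H
  1 × O: 1 H
  Total hydrogens = 20.
Molecular formula: C11H20O4S2

C11H20O4S2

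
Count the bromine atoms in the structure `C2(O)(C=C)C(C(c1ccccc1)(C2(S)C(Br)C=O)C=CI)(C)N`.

The symbol for bromine appears 1 time in the SMILES.

1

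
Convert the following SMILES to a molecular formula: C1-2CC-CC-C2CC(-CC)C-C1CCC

C15H28

Heavy atoms from the SMILES: 15 C.
Implicit hydrogens by atom environment:
  9 × C: 2 H each → 18
  4 × C: 1 H each → 4
  2 × C: 3 H each → 6
  Total hydrogens = 28.
Molecular formula: C15H28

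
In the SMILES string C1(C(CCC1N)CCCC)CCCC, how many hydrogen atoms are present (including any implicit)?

27

Hydrogens are implicit in SMILES; fill each atom to its normal valence:
  8 × C: 2 H each → 16
  3 × C: 1 H each → 3
  2 × C: 3 H each → 6
  1 × N: 2 H
  Total hydrogens = 27.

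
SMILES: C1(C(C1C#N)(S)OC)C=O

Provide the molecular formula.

C6H7NO2S

Heavy atoms from the SMILES: 6 C, 1 N, 2 O, 1 S.
Implicit hydrogens by atom environment:
  3 × C: 1 H each → 3
  2 × C: no H
  2 × O: no H
  1 × C: 3 H
  1 × N: no H
  1 × S: 1 H
  Total hydrogens = 7.
Molecular formula: C6H7NO2S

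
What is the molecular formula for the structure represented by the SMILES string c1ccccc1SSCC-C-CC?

Heavy atoms from the SMILES: 11 C, 2 S.
Implicit hydrogens by atom environment:
  5 × C (aromatic): 1 H each → 5
  4 × C: 2 H each → 8
  2 × S: no H
  1 × C: 3 H
  1 × C (aromatic): no H
  Total hydrogens = 16.
Molecular formula: C11H16S2

C11H16S2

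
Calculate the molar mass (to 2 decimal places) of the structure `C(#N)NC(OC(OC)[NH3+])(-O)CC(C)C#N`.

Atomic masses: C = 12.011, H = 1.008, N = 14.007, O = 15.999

Molecular formula: C8H15N4O3+.
M = 8×12.011 + 15×1.008 + 4×14.007 + 3×15.999 = 215.23 g/mol.

215.23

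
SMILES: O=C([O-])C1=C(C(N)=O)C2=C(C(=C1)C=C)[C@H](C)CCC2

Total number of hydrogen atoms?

Hydrogens are implicit in SMILES; fill each atom to its normal valence:
  5 × C (aromatic): no H
  4 × C: 2 H each → 8
  2 × C: 1 H each → 2
  2 × C: no H
  2 × O: no H
  1 × C: 3 H
  1 × C (aromatic): 1 H
  1 × N: 2 H
  1 × O (charge -1): no H
  Total hydrogens = 16.

16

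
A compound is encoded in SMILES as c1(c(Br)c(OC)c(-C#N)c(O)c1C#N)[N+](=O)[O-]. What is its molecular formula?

C9H4BrN3O4

Heavy atoms from the SMILES: 1 Br, 9 C, 3 N, 4 O.
Implicit hydrogens by atom environment:
  6 × C (aromatic): no H
  2 × C: no H
  2 × N: no H
  2 × O: no H
  1 × Br: no H
  1 × C: 3 H
  1 × N (charge +1): no H
  1 × O: 1 H
  1 × O (charge -1): no H
  Total hydrogens = 4.
Molecular formula: C9H4BrN3O4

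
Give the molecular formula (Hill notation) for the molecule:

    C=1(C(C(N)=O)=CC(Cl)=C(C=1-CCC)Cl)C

Heavy atoms from the SMILES: 11 C, 2 Cl, 1 N, 1 O.
Implicit hydrogens by atom environment:
  5 × C (aromatic): no H
  2 × C: 3 H each → 6
  2 × C: 2 H each → 4
  2 × Cl: no H
  1 × C (aromatic): 1 H
  1 × C: no H
  1 × N: 2 H
  1 × O: no H
  Total hydrogens = 13.
Molecular formula: C11H13Cl2NO

C11H13Cl2NO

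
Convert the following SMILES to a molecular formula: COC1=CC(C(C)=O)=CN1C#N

C8H8N2O2

Heavy atoms from the SMILES: 8 C, 2 N, 2 O.
Implicit hydrogens by atom environment:
  2 × C: 3 H each → 6
  2 × C (aromatic): 1 H each → 2
  2 × C (aromatic): no H
  2 × C: no H
  2 × O: no H
  1 × N (aromatic): no H
  1 × N: no H
  Total hydrogens = 8.
Molecular formula: C8H8N2O2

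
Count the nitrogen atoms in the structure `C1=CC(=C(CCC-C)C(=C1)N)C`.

The symbol for nitrogen appears 1 time in the SMILES.

1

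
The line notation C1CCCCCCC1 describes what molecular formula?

Heavy atoms from the SMILES: 8 C.
Implicit hydrogens by atom environment:
  8 × C: 2 H each → 16
  Total hydrogens = 16.
Molecular formula: C8H16

C8H16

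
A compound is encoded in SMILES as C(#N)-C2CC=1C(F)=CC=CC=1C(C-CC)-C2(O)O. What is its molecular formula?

Heavy atoms from the SMILES: 14 C, 1 F, 1 N, 2 O.
Implicit hydrogens by atom environment:
  3 × C: 2 H each → 6
  3 × C (aromatic): 1 H each → 3
  3 × C (aromatic): no H
  2 × C: 1 H each → 2
  2 × C: no H
  2 × O: 1 H each → 2
  1 × C: 3 H
  1 × F: no H
  1 × N: no H
  Total hydrogens = 16.
Molecular formula: C14H16FNO2

C14H16FNO2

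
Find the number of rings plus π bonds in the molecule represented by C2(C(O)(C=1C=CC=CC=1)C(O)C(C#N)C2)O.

Molecular formula from the SMILES: C12H13NO3.
DoU = (2C + 2 + N − H − X)/2 = (2·12 + 2 + 1 − 13 − 0)/2 = 14/2 = 7.
(Structurally: 2 ring(s) + 5 π bond(s) = 7.)

7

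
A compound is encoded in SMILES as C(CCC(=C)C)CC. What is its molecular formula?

C8H16

Heavy atoms from the SMILES: 8 C.
Implicit hydrogens by atom environment:
  5 × C: 2 H each → 10
  2 × C: 3 H each → 6
  1 × C: no H
  Total hydrogens = 16.
Molecular formula: C8H16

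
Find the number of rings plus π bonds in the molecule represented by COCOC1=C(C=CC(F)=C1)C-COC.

4

Molecular formula from the SMILES: C11H15FO3.
DoU = (2C + 2 + N − H − X)/2 = (2·11 + 2 + 0 − 15 − 1)/2 = 8/2 = 4.
(Structurally: 1 ring(s) + 3 π bond(s) = 4.)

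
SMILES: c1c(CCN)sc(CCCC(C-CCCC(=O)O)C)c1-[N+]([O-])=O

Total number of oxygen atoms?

The symbol for oxygen appears 4 times in the SMILES.

4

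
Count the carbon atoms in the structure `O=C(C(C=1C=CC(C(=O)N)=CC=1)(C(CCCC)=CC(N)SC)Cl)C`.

The symbol for carbon appears 18 times in the SMILES. (Cl is a single chlorine, not C + l.)

18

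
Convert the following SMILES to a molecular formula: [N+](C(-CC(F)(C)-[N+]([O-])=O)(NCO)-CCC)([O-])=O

Heavy atoms from the SMILES: 8 C, 1 F, 3 N, 5 O.
Implicit hydrogens by atom environment:
  4 × C: 2 H each → 8
  2 × C: 3 H each → 6
  2 × C: no H
  2 × N (charge +1): no H
  2 × O: no H
  2 × O (charge -1): no H
  1 × F: no H
  1 × N: 1 H
  1 × O: 1 H
  Total hydrogens = 16.
Molecular formula: C8H16FN3O5

C8H16FN3O5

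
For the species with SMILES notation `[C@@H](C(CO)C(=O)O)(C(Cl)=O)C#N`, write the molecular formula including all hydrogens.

C6H6ClNO4

Heavy atoms from the SMILES: 6 C, 1 Cl, 1 N, 4 O.
Implicit hydrogens by atom environment:
  3 × C: no H
  2 × C: 1 H each → 2
  2 × O: 1 H each → 2
  2 × O: no H
  1 × C: 2 H
  1 × Cl: no H
  1 × N: no H
  Total hydrogens = 6.
Molecular formula: C6H6ClNO4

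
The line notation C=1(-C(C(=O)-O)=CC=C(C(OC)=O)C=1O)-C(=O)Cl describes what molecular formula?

C10H7ClO6

Heavy atoms from the SMILES: 10 C, 1 Cl, 6 O.
Implicit hydrogens by atom environment:
  4 × C (aromatic): no H
  4 × O: no H
  3 × C: no H
  2 × C (aromatic): 1 H each → 2
  2 × O: 1 H each → 2
  1 × C: 3 H
  1 × Cl: no H
  Total hydrogens = 7.
Molecular formula: C10H7ClO6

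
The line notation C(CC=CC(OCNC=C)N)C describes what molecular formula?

Heavy atoms from the SMILES: 9 C, 2 N, 1 O.
Implicit hydrogens by atom environment:
  4 × C: 2 H each → 8
  4 × C: 1 H each → 4
  1 × C: 3 H
  1 × N: 2 H
  1 × N: 1 H
  1 × O: no H
  Total hydrogens = 18.
Molecular formula: C9H18N2O

C9H18N2O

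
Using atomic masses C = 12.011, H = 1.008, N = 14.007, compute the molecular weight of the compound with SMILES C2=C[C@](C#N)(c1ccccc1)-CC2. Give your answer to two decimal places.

169.23

Molecular formula: C12H11N.
M = 12×12.011 + 11×1.008 + 1×14.007 = 169.23 g/mol.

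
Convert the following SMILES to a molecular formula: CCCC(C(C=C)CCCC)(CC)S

C13H26S

Heavy atoms from the SMILES: 13 C, 1 S.
Implicit hydrogens by atom environment:
  7 × C: 2 H each → 14
  3 × C: 3 H each → 9
  2 × C: 1 H each → 2
  1 × C: no H
  1 × S: 1 H
  Total hydrogens = 26.
Molecular formula: C13H26S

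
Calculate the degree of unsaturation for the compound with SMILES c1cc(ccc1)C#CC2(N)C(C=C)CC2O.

8

Molecular formula from the SMILES: C14H15NO.
DoU = (2C + 2 + N − H − X)/2 = (2·14 + 2 + 1 − 15 − 0)/2 = 16/2 = 8.
(Structurally: 2 ring(s) + 6 π bond(s) = 8.)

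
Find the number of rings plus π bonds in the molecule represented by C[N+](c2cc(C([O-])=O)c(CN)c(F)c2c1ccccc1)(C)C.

9

Molecular formula from the SMILES: C17H19FN2O2.
DoU = (2C + 2 + N − H − X)/2 = (2·17 + 2 + 2 − 19 − 1)/2 = 18/2 = 9.
(Structurally: 2 ring(s) + 7 π bond(s) = 9.)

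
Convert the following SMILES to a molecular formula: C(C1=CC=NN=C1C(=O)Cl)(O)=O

C6H3ClN2O3

Heavy atoms from the SMILES: 6 C, 1 Cl, 2 N, 3 O.
Implicit hydrogens by atom environment:
  2 × C (aromatic): 1 H each → 2
  2 × C (aromatic): no H
  2 × C: no H
  2 × N (aromatic): no H
  2 × O: no H
  1 × Cl: no H
  1 × O: 1 H
  Total hydrogens = 3.
Molecular formula: C6H3ClN2O3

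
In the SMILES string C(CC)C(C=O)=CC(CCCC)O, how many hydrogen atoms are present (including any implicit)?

20

Hydrogens are implicit in SMILES; fill each atom to its normal valence:
  5 × C: 2 H each → 10
  3 × C: 1 H each → 3
  2 × C: 3 H each → 6
  1 × C: no H
  1 × O: 1 H
  1 × O: no H
  Total hydrogens = 20.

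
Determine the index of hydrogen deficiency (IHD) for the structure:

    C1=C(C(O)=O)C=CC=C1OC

5

Molecular formula from the SMILES: C8H8O3.
DoU = (2C + 2 + N − H − X)/2 = (2·8 + 2 + 0 − 8 − 0)/2 = 10/2 = 5.
(Structurally: 1 ring(s) + 4 π bond(s) = 5.)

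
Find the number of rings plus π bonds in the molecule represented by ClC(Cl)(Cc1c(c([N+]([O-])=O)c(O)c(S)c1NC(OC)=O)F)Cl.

Molecular formula from the SMILES: C10H8Cl3FN2O5S.
DoU = (2C + 2 + N − H − X)/2 = (2·10 + 2 + 2 − 8 − 4)/2 = 12/2 = 6.
(Structurally: 1 ring(s) + 5 π bond(s) = 6.)

6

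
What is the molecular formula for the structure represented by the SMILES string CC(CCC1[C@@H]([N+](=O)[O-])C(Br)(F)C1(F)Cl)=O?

Heavy atoms from the SMILES: 1 Br, 8 C, 1 Cl, 2 F, 1 N, 3 O.
Implicit hydrogens by atom environment:
  3 × C: no H
  2 × C: 2 H each → 4
  2 × C: 1 H each → 2
  2 × F: no H
  2 × O: no H
  1 × Br: no H
  1 × C: 3 H
  1 × Cl: no H
  1 × N (charge +1): no H
  1 × O (charge -1): no H
  Total hydrogens = 9.
Molecular formula: C8H9BrClF2NO3

C8H9BrClF2NO3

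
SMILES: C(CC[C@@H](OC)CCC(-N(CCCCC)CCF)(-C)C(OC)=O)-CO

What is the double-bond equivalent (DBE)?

Molecular formula from the SMILES: C19H38FNO4.
DoU = (2C + 2 + N − H − X)/2 = (2·19 + 2 + 1 − 38 − 1)/2 = 2/2 = 1.
(Structurally: 0 ring(s) + 1 π bond(s) = 1.)

1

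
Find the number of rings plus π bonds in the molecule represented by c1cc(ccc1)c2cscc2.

Molecular formula from the SMILES: C10H8S.
DoU = (2C + 2 + N − H − X)/2 = (2·10 + 2 + 0 − 8 − 0)/2 = 14/2 = 7.
(Structurally: 2 ring(s) + 5 π bond(s) = 7.)

7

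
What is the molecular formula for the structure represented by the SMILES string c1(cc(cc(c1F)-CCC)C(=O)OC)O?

C11H13FO3

Heavy atoms from the SMILES: 11 C, 1 F, 3 O.
Implicit hydrogens by atom environment:
  4 × C (aromatic): no H
  2 × C: 3 H each → 6
  2 × C: 2 H each → 4
  2 × C (aromatic): 1 H each → 2
  2 × O: no H
  1 × C: no H
  1 × F: no H
  1 × O: 1 H
  Total hydrogens = 13.
Molecular formula: C11H13FO3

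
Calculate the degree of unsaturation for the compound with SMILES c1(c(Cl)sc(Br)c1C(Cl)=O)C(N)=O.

Molecular formula from the SMILES: C6H2BrCl2NO2S.
DoU = (2C + 2 + N − H − X)/2 = (2·6 + 2 + 1 − 2 − 3)/2 = 10/2 = 5.
(Structurally: 1 ring(s) + 4 π bond(s) = 5.)

5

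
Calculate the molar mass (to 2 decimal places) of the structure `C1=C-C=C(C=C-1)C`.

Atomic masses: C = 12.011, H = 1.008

Molecular formula: C7H8.
M = 7×12.011 + 8×1.008 = 92.14 g/mol.

92.14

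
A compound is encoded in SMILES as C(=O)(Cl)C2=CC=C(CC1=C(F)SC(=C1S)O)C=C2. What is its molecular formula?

Heavy atoms from the SMILES: 12 C, 1 Cl, 1 F, 2 O, 2 S.
Implicit hydrogens by atom environment:
  6 × C (aromatic): no H
  4 × C (aromatic): 1 H each → 4
  1 × C: 2 H
  1 × C: no H
  1 × Cl: no H
  1 × F: no H
  1 × O: 1 H
  1 × O: no H
  1 × S: 1 H
  1 × S (aromatic): no H
  Total hydrogens = 8.
Molecular formula: C12H8ClFO2S2

C12H8ClFO2S2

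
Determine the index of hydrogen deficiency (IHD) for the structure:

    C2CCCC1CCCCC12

2

Molecular formula from the SMILES: C10H18.
DoU = (2C + 2 + N − H − X)/2 = (2·10 + 2 + 0 − 18 − 0)/2 = 4/2 = 2.
(Structurally: 2 ring(s) + 0 π bond(s) = 2.)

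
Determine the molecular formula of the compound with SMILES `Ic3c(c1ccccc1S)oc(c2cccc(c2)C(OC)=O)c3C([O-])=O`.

C19H12IO5S-

Heavy atoms from the SMILES: 19 C, 1 I, 5 O, 1 S.
Implicit hydrogens by atom environment:
  8 × C (aromatic): 1 H each → 8
  8 × C (aromatic): no H
  3 × O: no H
  2 × C: no H
  1 × C: 3 H
  1 × I: no H
  1 × O (aromatic): no H
  1 × O (charge -1): no H
  1 × S: 1 H
  Total hydrogens = 12.
Net charge -1.
Molecular formula: C19H12IO5S-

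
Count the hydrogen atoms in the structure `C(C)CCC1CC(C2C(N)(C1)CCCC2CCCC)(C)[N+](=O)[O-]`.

Hydrogens are implicit in SMILES; fill each atom to its normal valence:
  11 × C: 2 H each → 22
  3 × C: 3 H each → 9
  3 × C: 1 H each → 3
  2 × C: no H
  1 × N: 2 H
  1 × N (charge +1): no H
  1 × O: no H
  1 × O (charge -1): no H
  Total hydrogens = 36.

36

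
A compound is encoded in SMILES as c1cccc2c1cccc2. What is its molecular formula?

Heavy atoms from the SMILES: 10 C.
Implicit hydrogens by atom environment:
  8 × C (aromatic): 1 H each → 8
  2 × C (aromatic): no H
  Total hydrogens = 8.
Molecular formula: C10H8

C10H8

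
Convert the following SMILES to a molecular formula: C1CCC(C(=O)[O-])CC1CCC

Heavy atoms from the SMILES: 10 C, 2 O.
Implicit hydrogens by atom environment:
  6 × C: 2 H each → 12
  2 × C: 1 H each → 2
  1 × C: 3 H
  1 × C: no H
  1 × O: no H
  1 × O (charge -1): no H
  Total hydrogens = 17.
Net charge -1.
Molecular formula: C10H17O2-

C10H17O2-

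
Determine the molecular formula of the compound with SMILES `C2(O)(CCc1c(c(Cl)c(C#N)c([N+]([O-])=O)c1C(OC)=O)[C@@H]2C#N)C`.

Heavy atoms from the SMILES: 15 C, 1 Cl, 3 N, 5 O.
Implicit hydrogens by atom environment:
  6 × C (aromatic): no H
  4 × C: no H
  3 × O: no H
  2 × C: 3 H each → 6
  2 × C: 2 H each → 4
  2 × N: no H
  1 × C: 1 H
  1 × Cl: no H
  1 × N (charge +1): no H
  1 × O: 1 H
  1 × O (charge -1): no H
  Total hydrogens = 12.
Molecular formula: C15H12ClN3O5

C15H12ClN3O5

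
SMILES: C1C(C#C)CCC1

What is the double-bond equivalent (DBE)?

3

Molecular formula from the SMILES: C7H10.
DoU = (2C + 2 + N − H − X)/2 = (2·7 + 2 + 0 − 10 − 0)/2 = 6/2 = 3.
(Structurally: 1 ring(s) + 2 π bond(s) = 3.)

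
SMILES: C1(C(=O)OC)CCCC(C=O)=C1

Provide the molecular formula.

Heavy atoms from the SMILES: 9 C, 3 O.
Implicit hydrogens by atom environment:
  3 × C: 2 H each → 6
  3 × C: 1 H each → 3
  3 × O: no H
  2 × C: no H
  1 × C: 3 H
  Total hydrogens = 12.
Molecular formula: C9H12O3

C9H12O3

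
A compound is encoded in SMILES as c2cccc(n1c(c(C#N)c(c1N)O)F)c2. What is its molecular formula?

C11H8FN3O

Heavy atoms from the SMILES: 11 C, 1 F, 3 N, 1 O.
Implicit hydrogens by atom environment:
  5 × C (aromatic): 1 H each → 5
  5 × C (aromatic): no H
  1 × C: no H
  1 × F: no H
  1 × N: 2 H
  1 × N (aromatic): no H
  1 × N: no H
  1 × O: 1 H
  Total hydrogens = 8.
Molecular formula: C11H8FN3O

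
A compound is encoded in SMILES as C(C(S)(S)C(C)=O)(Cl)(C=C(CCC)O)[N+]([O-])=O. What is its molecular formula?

C9H14ClNO4S2

Heavy atoms from the SMILES: 9 C, 1 Cl, 1 N, 4 O, 2 S.
Implicit hydrogens by atom environment:
  4 × C: no H
  2 × C: 3 H each → 6
  2 × C: 2 H each → 4
  2 × O: no H
  2 × S: 1 H each → 2
  1 × C: 1 H
  1 × Cl: no H
  1 × N (charge +1): no H
  1 × O: 1 H
  1 × O (charge -1): no H
  Total hydrogens = 14.
Molecular formula: C9H14ClNO4S2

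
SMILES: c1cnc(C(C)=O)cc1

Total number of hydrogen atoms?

Hydrogens are implicit in SMILES; fill each atom to its normal valence:
  4 × C (aromatic): 1 H each → 4
  1 × C: 3 H
  1 × C (aromatic): no H
  1 × C: no H
  1 × N (aromatic): no H
  1 × O: no H
  Total hydrogens = 7.

7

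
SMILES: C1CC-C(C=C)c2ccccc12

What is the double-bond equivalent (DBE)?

Molecular formula from the SMILES: C12H14.
DoU = (2C + 2 + N − H − X)/2 = (2·12 + 2 + 0 − 14 − 0)/2 = 12/2 = 6.
(Structurally: 2 ring(s) + 4 π bond(s) = 6.)

6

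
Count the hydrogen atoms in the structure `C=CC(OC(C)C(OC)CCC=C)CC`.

Hydrogens are implicit in SMILES; fill each atom to its normal valence:
  5 × C: 2 H each → 10
  5 × C: 1 H each → 5
  3 × C: 3 H each → 9
  2 × O: no H
  Total hydrogens = 24.

24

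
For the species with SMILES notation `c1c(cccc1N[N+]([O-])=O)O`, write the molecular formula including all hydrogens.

Heavy atoms from the SMILES: 6 C, 2 N, 3 O.
Implicit hydrogens by atom environment:
  4 × C (aromatic): 1 H each → 4
  2 × C (aromatic): no H
  1 × N: 1 H
  1 × N (charge +1): no H
  1 × O: 1 H
  1 × O: no H
  1 × O (charge -1): no H
  Total hydrogens = 6.
Molecular formula: C6H6N2O3

C6H6N2O3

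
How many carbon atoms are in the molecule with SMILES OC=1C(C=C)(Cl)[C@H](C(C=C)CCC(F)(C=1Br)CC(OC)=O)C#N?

The symbol for carbon appears 16 times in the SMILES. (Cl is a single chlorine, not C + l.)

16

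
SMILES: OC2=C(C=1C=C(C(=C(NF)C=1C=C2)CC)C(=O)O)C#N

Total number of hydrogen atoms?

Hydrogens are implicit in SMILES; fill each atom to its normal valence:
  7 × C (aromatic): no H
  3 × C (aromatic): 1 H each → 3
  2 × C: no H
  2 × O: 1 H each → 2
  1 × C: 3 H
  1 × C: 2 H
  1 × F: no H
  1 × N: 1 H
  1 × N: no H
  1 × O: no H
  Total hydrogens = 11.

11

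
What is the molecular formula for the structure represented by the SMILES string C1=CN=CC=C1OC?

C6H7NO

Heavy atoms from the SMILES: 6 C, 1 N, 1 O.
Implicit hydrogens by atom environment:
  4 × C (aromatic): 1 H each → 4
  1 × C: 3 H
  1 × C (aromatic): no H
  1 × N (aromatic): no H
  1 × O: no H
  Total hydrogens = 7.
Molecular formula: C6H7NO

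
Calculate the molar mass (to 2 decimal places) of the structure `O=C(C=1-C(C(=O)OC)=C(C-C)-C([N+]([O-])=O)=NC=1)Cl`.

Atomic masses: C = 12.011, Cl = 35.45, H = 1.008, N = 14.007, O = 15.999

Molecular formula: C10H9ClN2O5.
M = 10×12.011 + 1×35.45 + 9×1.008 + 2×14.007 + 5×15.999 = 272.64 g/mol.

272.64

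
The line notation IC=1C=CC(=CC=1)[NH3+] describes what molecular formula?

C6H7IN+

Heavy atoms from the SMILES: 6 C, 1 I, 1 N.
Implicit hydrogens by atom environment:
  4 × C (aromatic): 1 H each → 4
  2 × C (aromatic): no H
  1 × I: no H
  1 × N (charge +1): 3 H
  Total hydrogens = 7.
Net charge +1.
Molecular formula: C6H7IN+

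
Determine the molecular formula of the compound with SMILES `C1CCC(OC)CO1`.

Heavy atoms from the SMILES: 6 C, 2 O.
Implicit hydrogens by atom environment:
  4 × C: 2 H each → 8
  2 × O: no H
  1 × C: 3 H
  1 × C: 1 H
  Total hydrogens = 12.
Molecular formula: C6H12O2

C6H12O2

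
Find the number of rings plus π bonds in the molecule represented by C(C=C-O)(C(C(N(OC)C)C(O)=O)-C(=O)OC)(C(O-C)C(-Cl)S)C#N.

Molecular formula from the SMILES: C14H21ClN2O7S.
DoU = (2C + 2 + N − H − X)/2 = (2·14 + 2 + 2 − 21 − 1)/2 = 10/2 = 5.
(Structurally: 0 ring(s) + 5 π bond(s) = 5.)

5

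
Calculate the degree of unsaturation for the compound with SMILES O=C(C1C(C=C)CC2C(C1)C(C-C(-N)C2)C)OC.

4

Molecular formula from the SMILES: C15H25NO2.
DoU = (2C + 2 + N − H − X)/2 = (2·15 + 2 + 1 − 25 − 0)/2 = 8/2 = 4.
(Structurally: 2 ring(s) + 2 π bond(s) = 4.)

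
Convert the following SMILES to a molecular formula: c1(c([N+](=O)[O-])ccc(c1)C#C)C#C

C10H5NO2

Heavy atoms from the SMILES: 10 C, 1 N, 2 O.
Implicit hydrogens by atom environment:
  3 × C (aromatic): 1 H each → 3
  3 × C (aromatic): no H
  2 × C: 1 H each → 2
  2 × C: no H
  1 × N (charge +1): no H
  1 × O: no H
  1 × O (charge -1): no H
  Total hydrogens = 5.
Molecular formula: C10H5NO2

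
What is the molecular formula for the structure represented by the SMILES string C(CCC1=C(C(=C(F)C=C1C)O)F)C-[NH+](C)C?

Heavy atoms from the SMILES: 13 C, 2 F, 1 N, 1 O.
Implicit hydrogens by atom environment:
  5 × C (aromatic): no H
  4 × C: 2 H each → 8
  3 × C: 3 H each → 9
  2 × F: no H
  1 × C (aromatic): 1 H
  1 × N (charge +1): 1 H
  1 × O: 1 H
  Total hydrogens = 20.
Net charge +1.
Molecular formula: C13H20F2NO+

C13H20F2NO+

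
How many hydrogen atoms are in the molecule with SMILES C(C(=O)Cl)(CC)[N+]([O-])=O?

Hydrogens are implicit in SMILES; fill each atom to its normal valence:
  2 × O: no H
  1 × C: 3 H
  1 × C: 2 H
  1 × C: 1 H
  1 × C: no H
  1 × Cl: no H
  1 × N (charge +1): no H
  1 × O (charge -1): no H
  Total hydrogens = 6.

6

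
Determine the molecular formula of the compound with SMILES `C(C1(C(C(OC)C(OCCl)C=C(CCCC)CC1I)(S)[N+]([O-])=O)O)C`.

Heavy atoms from the SMILES: 16 C, 1 Cl, 1 I, 1 N, 5 O, 1 S.
Implicit hydrogens by atom environment:
  6 × C: 2 H each → 12
  4 × C: 1 H each → 4
  3 × C: 3 H each → 9
  3 × C: no H
  3 × O: no H
  1 × Cl: no H
  1 × I: no H
  1 × N (charge +1): no H
  1 × O: 1 H
  1 × O (charge -1): no H
  1 × S: 1 H
  Total hydrogens = 27.
Molecular formula: C16H27ClINO5S

C16H27ClINO5S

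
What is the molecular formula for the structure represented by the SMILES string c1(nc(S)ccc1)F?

Heavy atoms from the SMILES: 5 C, 1 F, 1 N, 1 S.
Implicit hydrogens by atom environment:
  3 × C (aromatic): 1 H each → 3
  2 × C (aromatic): no H
  1 × F: no H
  1 × N (aromatic): no H
  1 × S: 1 H
  Total hydrogens = 4.
Molecular formula: C5H4FNS

C5H4FNS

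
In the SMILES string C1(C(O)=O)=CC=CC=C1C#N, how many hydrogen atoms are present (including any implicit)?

Hydrogens are implicit in SMILES; fill each atom to its normal valence:
  4 × C (aromatic): 1 H each → 4
  2 × C (aromatic): no H
  2 × C: no H
  1 × N: no H
  1 × O: 1 H
  1 × O: no H
  Total hydrogens = 5.

5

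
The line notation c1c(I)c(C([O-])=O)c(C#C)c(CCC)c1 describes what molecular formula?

C12H10IO2-

Heavy atoms from the SMILES: 12 C, 1 I, 2 O.
Implicit hydrogens by atom environment:
  4 × C (aromatic): no H
  2 × C: 2 H each → 4
  2 × C (aromatic): 1 H each → 2
  2 × C: no H
  1 × C: 3 H
  1 × C: 1 H
  1 × I: no H
  1 × O: no H
  1 × O (charge -1): no H
  Total hydrogens = 10.
Net charge -1.
Molecular formula: C12H10IO2-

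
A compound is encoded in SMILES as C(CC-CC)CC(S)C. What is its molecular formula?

C8H18S

Heavy atoms from the SMILES: 8 C, 1 S.
Implicit hydrogens by atom environment:
  5 × C: 2 H each → 10
  2 × C: 3 H each → 6
  1 × C: 1 H
  1 × S: 1 H
  Total hydrogens = 18.
Molecular formula: C8H18S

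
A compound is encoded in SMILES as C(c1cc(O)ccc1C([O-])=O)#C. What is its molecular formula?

C9H5O3-

Heavy atoms from the SMILES: 9 C, 3 O.
Implicit hydrogens by atom environment:
  3 × C (aromatic): 1 H each → 3
  3 × C (aromatic): no H
  2 × C: no H
  1 × C: 1 H
  1 × O: 1 H
  1 × O: no H
  1 × O (charge -1): no H
  Total hydrogens = 5.
Net charge -1.
Molecular formula: C9H5O3-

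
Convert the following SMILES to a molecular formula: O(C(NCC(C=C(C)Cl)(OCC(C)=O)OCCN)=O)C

Heavy atoms from the SMILES: 12 C, 1 Cl, 2 N, 5 O.
Implicit hydrogens by atom environment:
  5 × O: no H
  4 × C: 2 H each → 8
  4 × C: no H
  3 × C: 3 H each → 9
  1 × C: 1 H
  1 × Cl: no H
  1 × N: 2 H
  1 × N: 1 H
  Total hydrogens = 21.
Molecular formula: C12H21ClN2O5

C12H21ClN2O5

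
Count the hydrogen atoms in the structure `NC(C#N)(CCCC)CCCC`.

Hydrogens are implicit in SMILES; fill each atom to its normal valence:
  6 × C: 2 H each → 12
  2 × C: 3 H each → 6
  2 × C: no H
  1 × N: 2 H
  1 × N: no H
  Total hydrogens = 20.

20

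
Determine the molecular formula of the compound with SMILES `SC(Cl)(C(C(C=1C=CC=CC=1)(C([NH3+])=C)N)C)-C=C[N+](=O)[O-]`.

Heavy atoms from the SMILES: 14 C, 1 Cl, 3 N, 2 O, 1 S.
Implicit hydrogens by atom environment:
  5 × C (aromatic): 1 H each → 5
  3 × C: 1 H each → 3
  3 × C: no H
  1 × C: 3 H
  1 × C: 2 H
  1 × C (aromatic): no H
  1 × Cl: no H
  1 × N (charge +1): 3 H
  1 × N: 2 H
  1 × N (charge +1): no H
  1 × O: no H
  1 × O (charge -1): no H
  1 × S: 1 H
  Total hydrogens = 19.
Net charge +1.
Molecular formula: C14H19ClN3O2S+

C14H19ClN3O2S+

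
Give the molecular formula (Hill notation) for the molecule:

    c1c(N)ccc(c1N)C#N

Heavy atoms from the SMILES: 7 C, 3 N.
Implicit hydrogens by atom environment:
  3 × C (aromatic): 1 H each → 3
  3 × C (aromatic): no H
  2 × N: 2 H each → 4
  1 × C: no H
  1 × N: no H
  Total hydrogens = 7.
Molecular formula: C7H7N3

C7H7N3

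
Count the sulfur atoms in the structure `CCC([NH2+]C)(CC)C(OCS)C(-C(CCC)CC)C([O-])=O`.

The symbol for sulfur appears 1 time in the SMILES.

1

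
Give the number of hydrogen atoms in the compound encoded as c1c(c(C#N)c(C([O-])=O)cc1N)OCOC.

Hydrogens are implicit in SMILES; fill each atom to its normal valence:
  4 × C (aromatic): no H
  3 × O: no H
  2 × C (aromatic): 1 H each → 2
  2 × C: no H
  1 × C: 3 H
  1 × C: 2 H
  1 × N: 2 H
  1 × N: no H
  1 × O (charge -1): no H
  Total hydrogens = 9.

9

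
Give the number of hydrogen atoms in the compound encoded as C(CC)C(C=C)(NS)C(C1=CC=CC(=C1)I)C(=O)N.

19

Hydrogens are implicit in SMILES; fill each atom to its normal valence:
  4 × C (aromatic): 1 H each → 4
  3 × C: 2 H each → 6
  2 × C: 1 H each → 2
  2 × C: no H
  2 × C (aromatic): no H
  1 × C: 3 H
  1 × I: no H
  1 × N: 2 H
  1 × N: 1 H
  1 × O: no H
  1 × S: 1 H
  Total hydrogens = 19.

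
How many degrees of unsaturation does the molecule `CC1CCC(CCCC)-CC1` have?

Molecular formula from the SMILES: C11H22.
DoU = (2C + 2 + N − H − X)/2 = (2·11 + 2 + 0 − 22 − 0)/2 = 2/2 = 1.
(Structurally: 1 ring(s) + 0 π bond(s) = 1.)

1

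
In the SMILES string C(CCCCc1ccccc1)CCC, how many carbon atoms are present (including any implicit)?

14

The symbol for carbon appears 14 times in the SMILES. Lowercase c denotes aromatic carbon and counts toward C.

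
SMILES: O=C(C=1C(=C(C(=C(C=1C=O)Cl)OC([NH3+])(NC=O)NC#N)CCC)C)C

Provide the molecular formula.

Heavy atoms from the SMILES: 16 C, 1 Cl, 4 N, 4 O.
Implicit hydrogens by atom environment:
  6 × C (aromatic): no H
  4 × O: no H
  3 × C: 3 H each → 9
  3 × C: no H
  2 × C: 2 H each → 4
  2 × C: 1 H each → 2
  2 × N: 1 H each → 2
  1 × Cl: no H
  1 × N (charge +1): 3 H
  1 × N: no H
  Total hydrogens = 20.
Net charge +1.
Molecular formula: C16H20ClN4O4+

C16H20ClN4O4+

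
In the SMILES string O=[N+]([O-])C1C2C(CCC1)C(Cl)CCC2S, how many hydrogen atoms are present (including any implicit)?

Hydrogens are implicit in SMILES; fill each atom to its normal valence:
  5 × C: 2 H each → 10
  5 × C: 1 H each → 5
  1 × Cl: no H
  1 × N (charge +1): no H
  1 × O: no H
  1 × O (charge -1): no H
  1 × S: 1 H
  Total hydrogens = 16.

16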